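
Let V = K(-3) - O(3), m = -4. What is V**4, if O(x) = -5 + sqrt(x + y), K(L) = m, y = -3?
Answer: 1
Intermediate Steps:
K(L) = -4
O(x) = -5 + sqrt(-3 + x) (O(x) = -5 + sqrt(x - 3) = -5 + sqrt(-3 + x))
V = 1 (V = -4 - (-5 + sqrt(-3 + 3)) = -4 - (-5 + sqrt(0)) = -4 - (-5 + 0) = -4 - 1*(-5) = -4 + 5 = 1)
V**4 = 1**4 = 1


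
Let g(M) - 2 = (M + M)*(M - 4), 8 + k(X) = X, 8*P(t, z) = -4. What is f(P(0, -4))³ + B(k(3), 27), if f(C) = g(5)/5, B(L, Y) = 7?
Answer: 2603/125 ≈ 20.824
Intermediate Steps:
P(t, z) = -½ (P(t, z) = (⅛)*(-4) = -½)
k(X) = -8 + X
g(M) = 2 + 2*M*(-4 + M) (g(M) = 2 + (M + M)*(M - 4) = 2 + (2*M)*(-4 + M) = 2 + 2*M*(-4 + M))
f(C) = 12/5 (f(C) = (2 - 8*5 + 2*5²)/5 = (2 - 40 + 2*25)*(⅕) = (2 - 40 + 50)*(⅕) = 12*(⅕) = 12/5)
f(P(0, -4))³ + B(k(3), 27) = (12/5)³ + 7 = 1728/125 + 7 = 2603/125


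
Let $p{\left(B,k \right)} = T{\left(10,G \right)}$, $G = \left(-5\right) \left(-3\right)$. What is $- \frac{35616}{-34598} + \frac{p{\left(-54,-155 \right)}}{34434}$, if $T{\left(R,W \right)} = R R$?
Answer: $\frac{307465286}{297836883} \approx 1.0323$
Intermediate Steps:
$G = 15$
$T{\left(R,W \right)} = R^{2}$
$p{\left(B,k \right)} = 100$ ($p{\left(B,k \right)} = 10^{2} = 100$)
$- \frac{35616}{-34598} + \frac{p{\left(-54,-155 \right)}}{34434} = - \frac{35616}{-34598} + \frac{100}{34434} = \left(-35616\right) \left(- \frac{1}{34598}\right) + 100 \cdot \frac{1}{34434} = \frac{17808}{17299} + \frac{50}{17217} = \frac{307465286}{297836883}$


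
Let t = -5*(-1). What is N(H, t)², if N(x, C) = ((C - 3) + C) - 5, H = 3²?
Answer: 4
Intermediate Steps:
H = 9
t = 5
N(x, C) = -8 + 2*C (N(x, C) = ((-3 + C) + C) - 5 = (-3 + 2*C) - 5 = -8 + 2*C)
N(H, t)² = (-8 + 2*5)² = (-8 + 10)² = 2² = 4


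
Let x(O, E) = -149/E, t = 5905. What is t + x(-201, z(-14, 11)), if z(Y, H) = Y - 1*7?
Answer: 124154/21 ≈ 5912.1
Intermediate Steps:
z(Y, H) = -7 + Y (z(Y, H) = Y - 7 = -7 + Y)
t + x(-201, z(-14, 11)) = 5905 - 149/(-7 - 14) = 5905 - 149/(-21) = 5905 - 149*(-1/21) = 5905 + 149/21 = 124154/21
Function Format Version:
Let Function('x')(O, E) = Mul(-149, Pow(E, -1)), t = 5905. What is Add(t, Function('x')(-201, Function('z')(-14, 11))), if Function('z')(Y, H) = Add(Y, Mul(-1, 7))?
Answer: Rational(124154, 21) ≈ 5912.1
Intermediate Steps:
Function('z')(Y, H) = Add(-7, Y) (Function('z')(Y, H) = Add(Y, -7) = Add(-7, Y))
Add(t, Function('x')(-201, Function('z')(-14, 11))) = Add(5905, Mul(-149, Pow(Add(-7, -14), -1))) = Add(5905, Mul(-149, Pow(-21, -1))) = Add(5905, Mul(-149, Rational(-1, 21))) = Add(5905, Rational(149, 21)) = Rational(124154, 21)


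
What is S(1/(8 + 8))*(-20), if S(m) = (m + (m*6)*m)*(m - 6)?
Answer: 5225/512 ≈ 10.205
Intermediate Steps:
S(m) = (-6 + m)*(m + 6*m²) (S(m) = (m + (6*m)*m)*(-6 + m) = (m + 6*m²)*(-6 + m) = (-6 + m)*(m + 6*m²))
S(1/(8 + 8))*(-20) = ((-6 - 35/(8 + 8) + 6*(1/(8 + 8))²)/(8 + 8))*(-20) = ((-6 - 35/16 + 6*(1/16)²)/16)*(-20) = ((-6 - 35*1/16 + 6*(1/16)²)/16)*(-20) = ((-6 - 35/16 + 6*(1/256))/16)*(-20) = ((-6 - 35/16 + 3/128)/16)*(-20) = ((1/16)*(-1045/128))*(-20) = -1045/2048*(-20) = 5225/512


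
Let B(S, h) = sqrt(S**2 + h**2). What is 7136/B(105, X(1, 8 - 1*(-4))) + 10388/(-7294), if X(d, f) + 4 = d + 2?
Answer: -742/521 + 3568*sqrt(11026)/5513 ≈ 66.535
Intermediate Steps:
X(d, f) = -2 + d (X(d, f) = -4 + (d + 2) = -4 + (2 + d) = -2 + d)
7136/B(105, X(1, 8 - 1*(-4))) + 10388/(-7294) = 7136/(sqrt(105**2 + (-2 + 1)**2)) + 10388/(-7294) = 7136/(sqrt(11025 + (-1)**2)) + 10388*(-1/7294) = 7136/(sqrt(11025 + 1)) - 742/521 = 7136/(sqrt(11026)) - 742/521 = 7136*(sqrt(11026)/11026) - 742/521 = 3568*sqrt(11026)/5513 - 742/521 = -742/521 + 3568*sqrt(11026)/5513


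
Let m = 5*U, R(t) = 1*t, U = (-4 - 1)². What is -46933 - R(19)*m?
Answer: -49308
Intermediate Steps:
U = 25 (U = (-5)² = 25)
R(t) = t
m = 125 (m = 5*25 = 125)
-46933 - R(19)*m = -46933 - 19*125 = -46933 - 1*2375 = -46933 - 2375 = -49308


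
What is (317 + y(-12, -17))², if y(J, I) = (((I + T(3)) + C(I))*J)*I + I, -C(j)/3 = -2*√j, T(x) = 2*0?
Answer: -15432768 - 7755264*I*√17 ≈ -1.5433e+7 - 3.1976e+7*I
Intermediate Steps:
T(x) = 0
C(j) = 6*√j (C(j) = -(-6)*√j = 6*√j)
y(J, I) = I + I*J*(I + 6*√I) (y(J, I) = (((I + 0) + 6*√I)*J)*I + I = ((I + 6*√I)*J)*I + I = (J*(I + 6*√I))*I + I = I*J*(I + 6*√I) + I = I + I*J*(I + 6*√I))
(317 + y(-12, -17))² = (317 - 17*(1 - 17*(-12) + 6*(-12)*√(-17)))² = (317 - 17*(1 + 204 + 6*(-12)*(I*√17)))² = (317 - 17*(1 + 204 - 72*I*√17))² = (317 - 17*(205 - 72*I*√17))² = (317 + (-3485 + 1224*I*√17))² = (-3168 + 1224*I*√17)²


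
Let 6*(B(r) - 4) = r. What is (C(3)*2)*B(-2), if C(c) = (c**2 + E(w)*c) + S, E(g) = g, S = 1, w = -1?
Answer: 154/3 ≈ 51.333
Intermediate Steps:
B(r) = 4 + r/6
C(c) = 1 + c**2 - c (C(c) = (c**2 - c) + 1 = 1 + c**2 - c)
(C(3)*2)*B(-2) = ((1 + 3**2 - 1*3)*2)*(4 + (1/6)*(-2)) = ((1 + 9 - 3)*2)*(4 - 1/3) = (7*2)*(11/3) = 14*(11/3) = 154/3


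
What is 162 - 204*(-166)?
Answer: 34026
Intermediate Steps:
162 - 204*(-166) = 162 + 33864 = 34026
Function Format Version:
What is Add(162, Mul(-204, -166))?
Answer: 34026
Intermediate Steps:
Add(162, Mul(-204, -166)) = Add(162, 33864) = 34026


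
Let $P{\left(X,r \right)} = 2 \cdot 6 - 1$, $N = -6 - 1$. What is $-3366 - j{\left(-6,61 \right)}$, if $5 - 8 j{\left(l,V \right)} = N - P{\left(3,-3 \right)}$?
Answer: $- \frac{26951}{8} \approx -3368.9$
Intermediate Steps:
$N = -7$
$P{\left(X,r \right)} = 11$ ($P{\left(X,r \right)} = 12 - 1 = 11$)
$j{\left(l,V \right)} = \frac{23}{8}$ ($j{\left(l,V \right)} = \frac{5}{8} - \frac{-7 - 11}{8} = \frac{5}{8} - - \frac{9}{4} = \frac{5}{8} + \frac{9}{4} = \frac{23}{8}$)
$-3366 - j{\left(-6,61 \right)} = -3366 - \frac{23}{8} = - \frac{26951}{8}$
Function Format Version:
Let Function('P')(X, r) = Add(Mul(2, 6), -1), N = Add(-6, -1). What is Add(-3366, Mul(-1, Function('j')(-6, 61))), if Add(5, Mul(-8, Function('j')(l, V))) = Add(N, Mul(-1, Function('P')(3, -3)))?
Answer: Rational(-26951, 8) ≈ -3368.9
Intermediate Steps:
N = -7
Function('P')(X, r) = 11 (Function('P')(X, r) = Add(12, -1) = 11)
Function('j')(l, V) = Rational(23, 8) (Function('j')(l, V) = Add(Rational(5, 8), Mul(Rational(-1, 8), Add(-7, Mul(-1, 11)))) = Add(Rational(5, 8), Mul(Rational(-1, 8), Add(-7, -11))) = Add(Rational(5, 8), Mul(Rational(-1, 8), -18)) = Add(Rational(5, 8), Rational(9, 4)) = Rational(23, 8))
Add(-3366, Mul(-1, Function('j')(-6, 61))) = Add(-3366, Mul(-1, Rational(23, 8))) = Add(-3366, Rational(-23, 8)) = Rational(-26951, 8)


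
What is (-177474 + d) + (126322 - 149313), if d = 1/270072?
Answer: -54139983479/270072 ≈ -2.0047e+5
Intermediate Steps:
d = 1/270072 ≈ 3.7027e-6
(-177474 + d) + (126322 - 149313) = (-177474 + 1/270072) + (126322 - 149313) = -47930758127/270072 - 22991 = -54139983479/270072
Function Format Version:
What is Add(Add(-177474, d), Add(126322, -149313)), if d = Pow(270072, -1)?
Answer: Rational(-54139983479, 270072) ≈ -2.0047e+5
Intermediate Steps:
d = Rational(1, 270072) ≈ 3.7027e-6
Add(Add(-177474, d), Add(126322, -149313)) = Add(Add(-177474, Rational(1, 270072)), Add(126322, -149313)) = Add(Rational(-47930758127, 270072), -22991) = Rational(-54139983479, 270072)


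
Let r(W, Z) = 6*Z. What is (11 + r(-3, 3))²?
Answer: 841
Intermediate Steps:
(11 + r(-3, 3))² = (11 + 6*3)² = (11 + 18)² = 29² = 841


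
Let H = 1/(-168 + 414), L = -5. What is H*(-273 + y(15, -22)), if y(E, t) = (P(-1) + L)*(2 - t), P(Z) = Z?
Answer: -139/82 ≈ -1.6951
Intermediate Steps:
H = 1/246 ≈ 0.0040650
y(E, t) = -12 + 6*t (y(E, t) = (-1 - 5)*(2 - t) = -6*(2 - t) = -12 + 6*t)
H*(-273 + y(15, -22)) = (-273 + (-12 + 6*(-22)))/246 = (-273 + (-12 - 132))/246 = (-273 - 144)/246 = (1/246)*(-417) = -139/82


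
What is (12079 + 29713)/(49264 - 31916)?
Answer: 10448/4337 ≈ 2.4090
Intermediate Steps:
(12079 + 29713)/(49264 - 31916) = 41792/17348 = 41792*(1/17348) = 10448/4337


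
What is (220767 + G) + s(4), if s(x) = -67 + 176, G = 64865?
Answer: 285741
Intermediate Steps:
s(x) = 109
(220767 + G) + s(4) = (220767 + 64865) + 109 = 285632 + 109 = 285741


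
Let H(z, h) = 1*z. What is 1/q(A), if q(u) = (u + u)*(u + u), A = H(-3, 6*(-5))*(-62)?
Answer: 1/138384 ≈ 7.2263e-6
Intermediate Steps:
H(z, h) = z
A = 186 (A = -3*(-62) = 186)
q(u) = 4*u**2 (q(u) = (2*u)*(2*u) = 4*u**2)
1/q(A) = 1/(4*186**2) = 1/(4*34596) = 1/138384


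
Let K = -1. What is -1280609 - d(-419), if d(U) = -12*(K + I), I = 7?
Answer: -1280537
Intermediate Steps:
d(U) = -72 (d(U) = -12*(-1 + 7) = -12*6 = -72)
-1280609 - d(-419) = -1280609 - 1*(-72) = -1280609 + 72 = -1280537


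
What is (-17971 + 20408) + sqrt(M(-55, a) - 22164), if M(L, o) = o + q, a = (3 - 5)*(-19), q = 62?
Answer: 2437 + 4*I*sqrt(1379) ≈ 2437.0 + 148.54*I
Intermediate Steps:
a = 38 (a = -2*(-19) = 38)
M(L, o) = 62 + o (M(L, o) = o + 62 = 62 + o)
(-17971 + 20408) + sqrt(M(-55, a) - 22164) = (-17971 + 20408) + sqrt((62 + 38) - 22164) = 2437 + sqrt(100 - 22164) = 2437 + sqrt(-22064) = 2437 + 4*I*sqrt(1379)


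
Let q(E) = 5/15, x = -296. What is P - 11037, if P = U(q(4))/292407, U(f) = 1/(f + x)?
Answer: -954203868112/86455003 ≈ -11037.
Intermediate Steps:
q(E) = ⅓ (q(E) = 5*(1/15) = ⅓)
U(f) = 1/(-296 + f) (U(f) = 1/(f - 296) = 1/(-296 + f))
P = -1/86455003 (P = 1/((-296 + ⅓)*292407) = (1/292407)/(-887/3) = -3/887*1/292407 = -1/86455003 ≈ -1.1567e-8)
P - 11037 = -1/86455003 - 11037 = -954203868112/86455003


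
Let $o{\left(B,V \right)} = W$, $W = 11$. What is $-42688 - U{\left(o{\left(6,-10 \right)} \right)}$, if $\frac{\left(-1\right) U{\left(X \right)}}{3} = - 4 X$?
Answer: $-42820$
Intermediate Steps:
$o{\left(B,V \right)} = 11$
$U{\left(X \right)} = 12 X$ ($U{\left(X \right)} = - 3 \left(- 4 X\right) = 12 X$)
$-42688 - U{\left(o{\left(6,-10 \right)} \right)} = -42688 - 12 \cdot 11 = -42688 - 132 = -42820$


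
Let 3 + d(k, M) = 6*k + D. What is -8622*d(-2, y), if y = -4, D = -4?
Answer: 163818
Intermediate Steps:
d(k, M) = -7 + 6*k (d(k, M) = -3 + (6*k - 4) = -3 + (-4 + 6*k) = -7 + 6*k)
-8622*d(-2, y) = -8622*(-7 + 6*(-2)) = -8622*(-7 - 12) = -8622*(-19) = 163818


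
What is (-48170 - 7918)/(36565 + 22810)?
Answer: -2952/3125 ≈ -0.94464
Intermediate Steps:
(-48170 - 7918)/(36565 + 22810) = -56088/59375 = -56088*1/59375 = -2952/3125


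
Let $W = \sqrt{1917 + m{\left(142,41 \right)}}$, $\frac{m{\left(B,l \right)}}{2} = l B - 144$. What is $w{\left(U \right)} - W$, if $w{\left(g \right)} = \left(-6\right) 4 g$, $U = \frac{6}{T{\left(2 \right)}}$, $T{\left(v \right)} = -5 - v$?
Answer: $\frac{144}{7} - \sqrt{13273} \approx -94.637$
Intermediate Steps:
$m{\left(B,l \right)} = -288 + 2 B l$ ($m{\left(B,l \right)} = 2 \left(l B - 144\right) = 2 \left(B l - 144\right) = 2 \left(-144 + B l\right) = -288 + 2 B l$)
$U = - \frac{6}{7}$ ($U = \frac{6}{-5 - 2} = \frac{6}{-7} = 6 \left(- \frac{1}{7}\right) = - \frac{6}{7} \approx -0.85714$)
$W = \sqrt{13273}$ ($W = \sqrt{1917 - \left(288 - 11644\right)} = \sqrt{1917 + \left(-288 + 11644\right)} = \sqrt{1917 + 11356} = \sqrt{13273} \approx 115.21$)
$w{\left(g \right)} = - 24 g$
$w{\left(U \right)} - W = \left(-24\right) \left(- \frac{6}{7}\right) - \sqrt{13273} = \frac{144}{7} - \sqrt{13273}$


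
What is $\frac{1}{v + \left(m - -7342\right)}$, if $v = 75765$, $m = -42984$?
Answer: $\frac{1}{40123} \approx 2.4923 \cdot 10^{-5}$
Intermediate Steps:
$\frac{1}{v + \left(m - -7342\right)} = \frac{1}{75765 - 35642} = \frac{1}{40123}$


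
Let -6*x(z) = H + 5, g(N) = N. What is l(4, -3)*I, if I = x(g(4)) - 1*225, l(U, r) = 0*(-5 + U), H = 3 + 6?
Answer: 0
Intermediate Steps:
H = 9
x(z) = -7/3 (x(z) = -(9 + 5)/6 = -⅙*14 = -7/3)
l(U, r) = 0
I = -682/3 (I = -7/3 - 1*225 = -7/3 - 225 = -682/3 ≈ -227.33)
l(4, -3)*I = 0*(-682/3) = 0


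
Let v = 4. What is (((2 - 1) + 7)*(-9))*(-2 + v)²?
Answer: -288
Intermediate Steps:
(((2 - 1) + 7)*(-9))*(-2 + v)² = (((2 - 1) + 7)*(-9))*(-2 + 4)² = ((1 + 7)*(-9))*2² = (8*(-9))*4 = -72*4 = -288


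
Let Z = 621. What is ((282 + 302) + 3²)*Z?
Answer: 368253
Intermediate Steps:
((282 + 302) + 3²)*Z = ((282 + 302) + 3²)*621 = (584 + 9)*621 = 593*621 = 368253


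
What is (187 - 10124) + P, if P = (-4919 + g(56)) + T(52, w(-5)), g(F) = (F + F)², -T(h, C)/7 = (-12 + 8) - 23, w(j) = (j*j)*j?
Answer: -2123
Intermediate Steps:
w(j) = j³ (w(j) = j²*j = j³)
T(h, C) = 189 (T(h, C) = -7*((-12 + 8) - 23) = -7*(-4 - 23) = -7*(-27) = 189)
g(F) = 4*F² (g(F) = (2*F)² = 4*F²)
P = 7814 (P = (-4919 + 4*56²) + 189 = (-4919 + 4*3136) + 189 = (-4919 + 12544) + 189 = 7625 + 189 = 7814)
(187 - 10124) + P = (187 - 10124) + 7814 = -9937 + 7814 = -2123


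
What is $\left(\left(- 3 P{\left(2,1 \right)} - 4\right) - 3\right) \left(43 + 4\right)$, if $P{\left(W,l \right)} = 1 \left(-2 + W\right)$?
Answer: $-329$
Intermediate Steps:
$P{\left(W,l \right)} = -2 + W$
$\left(\left(- 3 P{\left(2,1 \right)} - 4\right) - 3\right) \left(43 + 4\right) = \left(\left(- 3 \left(-2 + 2\right) - 4\right) - 3\right) \left(43 + 4\right) = \left(\left(\left(-3\right) 0 - 4\right) - 3\right) 47 = \left(\left(0 - 4\right) - 3\right) 47 = \left(-4 - 3\right) 47 = \left(-7\right) 47 = -329$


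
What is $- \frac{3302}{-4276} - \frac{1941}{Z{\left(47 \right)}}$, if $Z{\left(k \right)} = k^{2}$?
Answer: $- \frac{502799}{4722842} \approx -0.10646$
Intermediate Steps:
$- \frac{3302}{-4276} - \frac{1941}{Z{\left(47 \right)}} = - \frac{3302}{-4276} - \frac{1941}{47^{2}} = \left(-3302\right) \left(- \frac{1}{4276}\right) - \frac{1941}{2209} = \frac{1651}{2138} - \frac{1941}{2209} = - \frac{502799}{4722842}$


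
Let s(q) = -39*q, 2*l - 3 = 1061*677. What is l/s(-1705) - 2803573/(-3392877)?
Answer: 2838334063/455776477 ≈ 6.2275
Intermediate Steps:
l = 359150 (l = 3/2 + (1061*677)/2 = 3/2 + (1/2)*718297 = 3/2 + 718297/2 = 359150)
l/s(-1705) - 2803573/(-3392877) = 359150/((-39*(-1705))) - 2803573/(-3392877) = 359150/66495 - 2803573*(-1/3392877) = 359150*(1/66495) + 2803573/3392877 = 6530/1209 + 2803573/3392877 = 2838334063/455776477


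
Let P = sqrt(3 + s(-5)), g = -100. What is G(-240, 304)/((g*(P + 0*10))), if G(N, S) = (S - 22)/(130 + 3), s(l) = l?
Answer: 141*I*sqrt(2)/13300 ≈ 0.014993*I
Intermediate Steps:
G(N, S) = -22/133 + S/133 (G(N, S) = (-22 + S)/133 = (-22 + S)*(1/133) = -22/133 + S/133)
P = I*sqrt(2) (P = sqrt(3 - 5) = sqrt(-2) = I*sqrt(2) ≈ 1.4142*I)
G(-240, 304)/((g*(P + 0*10))) = (-22/133 + (1/133)*304)/((-100*(I*sqrt(2) + 0*10))) = (-22/133 + 16/7)/((-100*(I*sqrt(2) + 0))) = 282/(133*((-100*I*sqrt(2)))) = 282*(I*sqrt(2)/200)/133 = 141*I*sqrt(2)/13300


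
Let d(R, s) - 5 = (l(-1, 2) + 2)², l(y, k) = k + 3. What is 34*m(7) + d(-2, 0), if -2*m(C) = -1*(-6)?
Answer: -48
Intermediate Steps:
l(y, k) = 3 + k
d(R, s) = 54 (d(R, s) = 5 + ((3 + 2) + 2)² = 5 + (5 + 2)² = 5 + 7² = 5 + 49 = 54)
m(C) = -3 (m(C) = -(-1)*(-6)/2 = -½*6 = -3)
34*m(7) + d(-2, 0) = 34*(-3) + 54 = -102 + 54 = -48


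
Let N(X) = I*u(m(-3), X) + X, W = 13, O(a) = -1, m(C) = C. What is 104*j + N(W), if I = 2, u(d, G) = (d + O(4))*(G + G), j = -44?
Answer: -4771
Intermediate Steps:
u(d, G) = 2*G*(-1 + d) (u(d, G) = (d - 1)*(G + G) = (-1 + d)*(2*G) = 2*G*(-1 + d))
N(X) = -15*X (N(X) = 2*(2*X*(-1 - 3)) + X = 2*(2*X*(-4)) + X = 2*(-8*X) + X = -16*X + X = -15*X)
104*j + N(W) = 104*(-44) - 15*13 = -4576 - 195 = -4771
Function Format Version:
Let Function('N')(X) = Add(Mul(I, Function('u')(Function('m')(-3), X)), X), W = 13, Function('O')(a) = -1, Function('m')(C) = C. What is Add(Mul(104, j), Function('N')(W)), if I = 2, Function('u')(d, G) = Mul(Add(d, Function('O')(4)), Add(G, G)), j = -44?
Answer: -4771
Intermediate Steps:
Function('u')(d, G) = Mul(2, G, Add(-1, d)) (Function('u')(d, G) = Mul(Add(d, -1), Add(G, G)) = Mul(Add(-1, d), Mul(2, G)) = Mul(2, G, Add(-1, d)))
Function('N')(X) = Mul(-15, X) (Function('N')(X) = Add(Mul(2, Mul(2, X, Add(-1, -3))), X) = Add(Mul(2, Mul(2, X, -4)), X) = Add(Mul(2, Mul(-8, X)), X) = Add(Mul(-16, X), X) = Mul(-15, X))
Add(Mul(104, j), Function('N')(W)) = Add(Mul(104, -44), Mul(-15, 13)) = Add(-4576, -195) = -4771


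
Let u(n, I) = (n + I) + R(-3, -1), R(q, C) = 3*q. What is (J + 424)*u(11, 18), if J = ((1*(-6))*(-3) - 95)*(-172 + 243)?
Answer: -100860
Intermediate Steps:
J = -5467 (J = (-6*(-3) - 95)*71 = (18 - 95)*71 = -77*71 = -5467)
u(n, I) = -9 + I + n (u(n, I) = (n + I) + 3*(-3) = (I + n) - 9 = -9 + I + n)
(J + 424)*u(11, 18) = (-5467 + 424)*(-9 + 18 + 11) = -5043*20 = -100860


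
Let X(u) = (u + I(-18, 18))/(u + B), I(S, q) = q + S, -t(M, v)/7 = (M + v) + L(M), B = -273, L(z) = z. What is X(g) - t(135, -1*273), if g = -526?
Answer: -16253/799 ≈ -20.342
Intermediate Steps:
t(M, v) = -14*M - 7*v (t(M, v) = -7*((M + v) + M) = -7*(v + 2*M) = -14*M - 7*v)
I(S, q) = S + q
X(u) = u/(-273 + u) (X(u) = (u + (-18 + 18))/(u - 273) = (u + 0)/(-273 + u) = u/(-273 + u))
X(g) - t(135, -1*273) = -526/(-273 - 526) - (-14*135 - (-7)*273) = -526/(-799) - (-1890 - 7*(-273)) = -526*(-1/799) - (-1890 + 1911) = 526/799 - 1*21 = 526/799 - 21 = -16253/799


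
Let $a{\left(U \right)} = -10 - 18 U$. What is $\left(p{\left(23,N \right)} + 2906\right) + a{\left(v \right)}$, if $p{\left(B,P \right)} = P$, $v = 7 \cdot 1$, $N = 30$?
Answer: $2800$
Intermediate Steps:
$v = 7$
$a{\left(U \right)} = -10 - 18 U$
$\left(p{\left(23,N \right)} + 2906\right) + a{\left(v \right)} = \left(30 + 2906\right) - 136 = 2936 - 136 = 2800$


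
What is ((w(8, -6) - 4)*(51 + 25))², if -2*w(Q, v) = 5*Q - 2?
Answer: 3055504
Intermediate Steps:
w(Q, v) = 1 - 5*Q/2 (w(Q, v) = -(5*Q - 2)/2 = -(-2 + 5*Q)/2 = 1 - 5*Q/2)
((w(8, -6) - 4)*(51 + 25))² = (((1 - 5/2*8) - 4)*(51 + 25))² = (((1 - 20) - 4)*76)² = ((-19 - 4)*76)² = (-23*76)² = (-1748)² = 3055504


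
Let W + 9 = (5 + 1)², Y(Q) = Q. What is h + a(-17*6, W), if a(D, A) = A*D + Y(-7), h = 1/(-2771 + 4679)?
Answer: -5267987/1908 ≈ -2761.0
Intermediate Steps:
W = 27 (W = -9 + (5 + 1)² = -9 + 6² = -9 + 36 = 27)
h = 1/1908 ≈ 0.00052411
a(D, A) = -7 + A*D (a(D, A) = A*D - 7 = -7 + A*D)
h + a(-17*6, W) = 1/1908 + (-7 + 27*(-17*6)) = 1/1908 + (-7 + 27*(-102)) = 1/1908 + (-7 - 2754) = 1/1908 - 2761 = -5267987/1908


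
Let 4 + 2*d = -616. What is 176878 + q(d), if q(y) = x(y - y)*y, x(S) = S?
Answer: 176878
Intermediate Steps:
d = -310 (d = -2 + (½)*(-616) = -2 - 308 = -310)
q(y) = 0 (q(y) = (y - y)*y = 0*y = 0)
176878 + q(d) = 176878 + 0 = 176878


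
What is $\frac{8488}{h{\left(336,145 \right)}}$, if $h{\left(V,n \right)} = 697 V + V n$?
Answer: $\frac{1061}{35364} \approx 0.030002$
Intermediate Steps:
$\frac{8488}{h{\left(336,145 \right)}} = \frac{8488}{336 \left(697 + 145\right)} = \frac{8488}{336 \cdot 842} = \frac{8488}{282912} = 8488 \cdot \frac{1}{282912} = \frac{1061}{35364}$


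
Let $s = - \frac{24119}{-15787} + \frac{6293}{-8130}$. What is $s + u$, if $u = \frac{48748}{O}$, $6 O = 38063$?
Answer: $\frac{41222550509657}{4885321723530} \approx 8.438$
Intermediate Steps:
$O = \frac{38063}{6}$ ($O = \frac{1}{6} \cdot 38063 = \frac{38063}{6} \approx 6343.8$)
$u = \frac{292488}{38063}$ ($u = \frac{48748}{\frac{38063}{6}} = 48748 \cdot \frac{6}{38063} = \frac{292488}{38063} \approx 7.6843$)
$s = \frac{96739879}{128348310}$ ($s = \left(-24119\right) \left(- \frac{1}{15787}\right) + 6293 \left(- \frac{1}{8130}\right) = \frac{24119}{15787} - \frac{6293}{8130} = \frac{96739879}{128348310} \approx 0.75373$)
$s + u = \frac{96739879}{128348310} + \frac{292488}{38063} = \frac{41222550509657}{4885321723530}$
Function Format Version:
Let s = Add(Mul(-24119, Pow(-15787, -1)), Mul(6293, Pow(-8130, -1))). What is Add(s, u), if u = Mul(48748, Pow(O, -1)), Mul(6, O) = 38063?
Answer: Rational(41222550509657, 4885321723530) ≈ 8.4380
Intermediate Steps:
O = Rational(38063, 6) (O = Mul(Rational(1, 6), 38063) = Rational(38063, 6) ≈ 6343.8)
u = Rational(292488, 38063) (u = Mul(48748, Pow(Rational(38063, 6), -1)) = Mul(48748, Rational(6, 38063)) = Rational(292488, 38063) ≈ 7.6843)
s = Rational(96739879, 128348310) (s = Add(Mul(-24119, Rational(-1, 15787)), Mul(6293, Rational(-1, 8130))) = Add(Rational(24119, 15787), Rational(-6293, 8130)) = Rational(96739879, 128348310) ≈ 0.75373)
Add(s, u) = Add(Rational(96739879, 128348310), Rational(292488, 38063)) = Rational(41222550509657, 4885321723530)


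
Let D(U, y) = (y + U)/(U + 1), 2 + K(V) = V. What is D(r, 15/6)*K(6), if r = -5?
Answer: 5/2 ≈ 2.5000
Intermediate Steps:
K(V) = -2 + V
D(U, y) = (U + y)/(1 + U)
D(r, 15/6)*K(6) = ((-5 + 15/6)/(1 - 5))*(-2 + 6) = ((-5 + 15*(⅙))/(-4))*4 = -(-5 + 5/2)/4*4 = -¼*(-5/2)*4 = (5/8)*4 = 5/2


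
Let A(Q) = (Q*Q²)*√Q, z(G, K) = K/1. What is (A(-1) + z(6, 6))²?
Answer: (6 - I)² ≈ 35.0 - 12.0*I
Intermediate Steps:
z(G, K) = K (z(G, K) = K*1 = K)
A(Q) = Q^(7/2) (A(Q) = Q³*√Q = Q^(7/2))
(A(-1) + z(6, 6))² = ((-1)^(7/2) + 6)² = (-I + 6)² = (6 - I)²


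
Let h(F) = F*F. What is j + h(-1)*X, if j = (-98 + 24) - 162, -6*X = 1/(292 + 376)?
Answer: -945889/4008 ≈ -236.00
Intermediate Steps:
h(F) = F**2
X = -1/4008 (X = -1/(6*(292 + 376)) = -1/6/668 = -1/6*1/668 = -1/4008 ≈ -0.00024950)
j = -236 (j = -74 - 162 = -236)
j + h(-1)*X = -236 + (-1)**2*(-1/4008) = -236 + 1*(-1/4008) = -236 - 1/4008 = -945889/4008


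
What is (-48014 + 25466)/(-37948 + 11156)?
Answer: 5637/6698 ≈ 0.84159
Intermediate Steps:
(-48014 + 25466)/(-37948 + 11156) = -22548/(-26792) = -22548*(-1/26792) = 5637/6698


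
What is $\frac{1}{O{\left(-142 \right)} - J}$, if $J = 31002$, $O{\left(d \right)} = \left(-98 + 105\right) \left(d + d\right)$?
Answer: $- \frac{1}{32990} \approx -3.0312 \cdot 10^{-5}$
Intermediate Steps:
$O{\left(d \right)} = 14 d$ ($O{\left(d \right)} = 7 \cdot 2 d = 14 d$)
$\frac{1}{O{\left(-142 \right)} - J} = \frac{1}{14 \left(-142\right) - 31002} = \frac{1}{-1988 - 31002} = \frac{1}{-32990} = - \frac{1}{32990}$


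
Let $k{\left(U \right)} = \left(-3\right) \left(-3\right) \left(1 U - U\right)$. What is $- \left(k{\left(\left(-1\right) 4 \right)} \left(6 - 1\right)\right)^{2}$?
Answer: $0$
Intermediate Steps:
$k{\left(U \right)} = 0$ ($k{\left(U \right)} = 9 \left(U - U\right) = 9 \cdot 0 = 0$)
$- \left(k{\left(\left(-1\right) 4 \right)} \left(6 - 1\right)\right)^{2} = - \left(0 \left(6 - 1\right)\right)^{2} = - \left(0 \cdot 5\right)^{2} = - 0^{2} = \left(-1\right) 0 = 0$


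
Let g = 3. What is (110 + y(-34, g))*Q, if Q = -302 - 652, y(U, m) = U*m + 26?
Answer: -32436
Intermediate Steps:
y(U, m) = 26 + U*m
Q = -954
(110 + y(-34, g))*Q = (110 + (26 - 34*3))*(-954) = (110 + (26 - 102))*(-954) = (110 - 76)*(-954) = 34*(-954) = -32436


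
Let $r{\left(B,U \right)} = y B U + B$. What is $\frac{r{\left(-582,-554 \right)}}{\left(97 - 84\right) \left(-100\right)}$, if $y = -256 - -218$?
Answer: $\frac{6126423}{650} \approx 9425.3$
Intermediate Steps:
$y = -38$ ($y = -256 + 218 = -38$)
$r{\left(B,U \right)} = B - 38 B U$ ($r{\left(B,U \right)} = - 38 B U + B = B - 38 B U$)
$\frac{r{\left(-582,-554 \right)}}{\left(97 - 84\right) \left(-100\right)} = \frac{\left(-582\right) \left(1 - -21052\right)}{\left(97 - 84\right) \left(-100\right)} = \frac{\left(-582\right) \left(1 + 21052\right)}{13 \left(-100\right)} = \frac{\left(-582\right) 21053}{-1300} = \left(-12252846\right) \left(- \frac{1}{1300}\right) = \frac{6126423}{650}$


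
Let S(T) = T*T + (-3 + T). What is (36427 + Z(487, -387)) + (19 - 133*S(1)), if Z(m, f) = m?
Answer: 37066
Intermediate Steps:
S(T) = -3 + T + T² (S(T) = T² + (-3 + T) = -3 + T + T²)
(36427 + Z(487, -387)) + (19 - 133*S(1)) = (36427 + 487) + (19 - 133*(-3 + 1 + 1²)) = 36914 + (19 - 133*(-3 + 1 + 1)) = 36914 + (19 - 133*(-1)) = 36914 + (19 + 133) = 36914 + 152 = 37066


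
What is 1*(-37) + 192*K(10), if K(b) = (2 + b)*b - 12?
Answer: 20699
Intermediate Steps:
K(b) = -12 + b*(2 + b) (K(b) = b*(2 + b) - 12 = -12 + b*(2 + b))
1*(-37) + 192*K(10) = 1*(-37) + 192*(-12 + 10**2 + 2*10) = -37 + 192*(-12 + 100 + 20) = -37 + 192*108 = -37 + 20736 = 20699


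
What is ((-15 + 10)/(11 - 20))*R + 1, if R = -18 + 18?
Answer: 1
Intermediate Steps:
R = 0
((-15 + 10)/(11 - 20))*R + 1 = ((-15 + 10)/(11 - 20))*0 + 1 = -5/(-9)*0 + 1 = -5*(-1/9)*0 + 1 = (5/9)*0 + 1 = 0 + 1 = 1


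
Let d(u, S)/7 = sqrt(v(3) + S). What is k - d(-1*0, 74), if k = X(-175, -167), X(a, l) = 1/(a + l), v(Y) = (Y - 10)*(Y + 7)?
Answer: -4789/342 ≈ -14.003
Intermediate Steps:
v(Y) = (-10 + Y)*(7 + Y)
d(u, S) = 7*sqrt(-70 + S) (d(u, S) = 7*sqrt((-70 + 3**2 - 3*3) + S) = 7*sqrt((-70 + 9 - 9) + S) = 7*sqrt(-70 + S))
k = -1/342 (k = 1/(-175 - 167) = 1/(-342) = -1/342 ≈ -0.0029240)
k - d(-1*0, 74) = -1/342 - 7*sqrt(-70 + 74) = -1/342 - 7*sqrt(4) = -1/342 - 7*2 = -1/342 - 1*14 = -1/342 - 14 = -4789/342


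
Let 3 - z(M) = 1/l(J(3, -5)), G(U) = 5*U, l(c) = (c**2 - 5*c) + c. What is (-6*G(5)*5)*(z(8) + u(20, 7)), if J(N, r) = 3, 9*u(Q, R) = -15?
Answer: -1250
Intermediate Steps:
u(Q, R) = -5/3 (u(Q, R) = (1/9)*(-15) = -5/3)
l(c) = c**2 - 4*c
z(M) = 10/3 (z(M) = 3 - 1/(3*(-4 + 3)) = 3 - 1/(3*(-1)) = 3 - 1/(-3) = 3 - 1*(-1/3) = 3 + 1/3 = 10/3)
(-6*G(5)*5)*(z(8) + u(20, 7)) = (-30*5*5)*(10/3 - 5/3) = (-6*25*5)*(5/3) = -150*5*(5/3) = -750*5/3 = -1250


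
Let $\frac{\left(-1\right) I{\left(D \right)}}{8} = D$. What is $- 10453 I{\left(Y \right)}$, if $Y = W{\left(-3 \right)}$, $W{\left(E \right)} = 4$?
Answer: $334496$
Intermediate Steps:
$Y = 4$
$I{\left(D \right)} = - 8 D$
$- 10453 I{\left(Y \right)} = - 10453 \left(\left(-8\right) 4\right) = \left(-10453\right) \left(-32\right) = 334496$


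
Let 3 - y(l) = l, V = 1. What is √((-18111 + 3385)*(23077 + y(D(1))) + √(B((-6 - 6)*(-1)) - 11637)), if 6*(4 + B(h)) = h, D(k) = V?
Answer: √(-339861354 + I*√11639) ≈ 0.e-3 + 18435.0*I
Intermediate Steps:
D(k) = 1
y(l) = 3 - l
B(h) = -4 + h/6
√((-18111 + 3385)*(23077 + y(D(1))) + √(B((-6 - 6)*(-1)) - 11637)) = √((-18111 + 3385)*(23077 + (3 - 1*1)) + √((-4 + ((-6 - 6)*(-1))/6) - 11637)) = √(-14726*(23077 + (3 - 1)) + √((-4 + (-12*(-1))/6) - 11637)) = √(-14726*(23077 + 2) + √((-4 + (⅙)*12) - 11637)) = √(-14726*23079 + √((-4 + 2) - 11637)) = √(-339861354 + √(-2 - 11637)) = √(-339861354 + √(-11639)) = √(-339861354 + I*√11639)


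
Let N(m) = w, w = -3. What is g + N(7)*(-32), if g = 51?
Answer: 147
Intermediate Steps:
N(m) = -3
g + N(7)*(-32) = 51 - 3*(-32) = 51 + 96 = 147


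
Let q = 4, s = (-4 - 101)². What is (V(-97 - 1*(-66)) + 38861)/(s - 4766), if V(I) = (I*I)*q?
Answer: 42705/6259 ≈ 6.8230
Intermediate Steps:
s = 11025 (s = (-105)² = 11025)
V(I) = 4*I² (V(I) = (I*I)*4 = I²*4 = 4*I²)
(V(-97 - 1*(-66)) + 38861)/(s - 4766) = (4*(-97 - 1*(-66))² + 38861)/(11025 - 4766) = (4*(-97 + 66)² + 38861)/6259 = (4*(-31)² + 38861)*(1/6259) = (4*961 + 38861)*(1/6259) = (3844 + 38861)*(1/6259) = 42705*(1/6259) = 42705/6259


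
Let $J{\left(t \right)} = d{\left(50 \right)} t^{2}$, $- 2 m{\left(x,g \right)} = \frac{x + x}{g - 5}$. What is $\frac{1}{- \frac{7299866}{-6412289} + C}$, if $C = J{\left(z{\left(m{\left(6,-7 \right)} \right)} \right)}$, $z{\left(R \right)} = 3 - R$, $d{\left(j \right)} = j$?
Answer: $\frac{12824578}{4022280357} \approx 0.0031884$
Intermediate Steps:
$m{\left(x,g \right)} = - \frac{x}{-5 + g}$ ($m{\left(x,g \right)} = - \frac{\left(x + x\right) \frac{1}{g - 5}}{2} = - \frac{2 x \frac{1}{-5 + g}}{2} = - \frac{x}{-5 + g}$)
$J{\left(t \right)} = 50 t^{2}$
$C = \frac{625}{2}$ ($C = 50 \left(3 - \left(-1\right) 6 \frac{1}{-5 - 7}\right)^{2} = 50 \left(3 - \left(-1\right) 6 \frac{1}{-12}\right)^{2} = 50 \left(3 - \left(-1\right) 6 \left(- \frac{1}{12}\right)\right)^{2} = 50 \left(3 - \frac{1}{2}\right)^{2} = 50 \left(\frac{5}{2}\right)^{2} = 50 \cdot \frac{25}{4} = \frac{625}{2} \approx 312.5$)
$\frac{1}{- \frac{7299866}{-6412289} + C} = \frac{1}{- \frac{7299866}{-6412289} + \frac{625}{2}} = \frac{1}{\left(-7299866\right) \left(- \frac{1}{6412289}\right) + \frac{625}{2}} = \frac{1}{\frac{7299866}{6412289} + \frac{625}{2}} = \frac{1}{\frac{4022280357}{12824578}} = \frac{12824578}{4022280357}$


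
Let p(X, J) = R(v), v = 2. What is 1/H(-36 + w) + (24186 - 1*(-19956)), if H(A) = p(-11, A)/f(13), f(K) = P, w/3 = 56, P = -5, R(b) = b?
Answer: 88279/2 ≈ 44140.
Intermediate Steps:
p(X, J) = 2
w = 168 (w = 3*56 = 168)
f(K) = -5
H(A) = -⅖ (H(A) = 2/(-5) = 2*(-⅕) = -⅖)
1/H(-36 + w) + (24186 - 1*(-19956)) = 1/(-⅖) + (24186 - 1*(-19956)) = -5/2 + (24186 + 19956) = -5/2 + 44142 = 88279/2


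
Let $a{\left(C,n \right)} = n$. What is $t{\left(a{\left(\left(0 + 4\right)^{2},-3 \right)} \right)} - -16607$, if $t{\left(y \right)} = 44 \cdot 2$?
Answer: $16695$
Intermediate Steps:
$t{\left(y \right)} = 88$
$t{\left(a{\left(\left(0 + 4\right)^{2},-3 \right)} \right)} - -16607 = 88 - -16607 = 88 + 16607 = 16695$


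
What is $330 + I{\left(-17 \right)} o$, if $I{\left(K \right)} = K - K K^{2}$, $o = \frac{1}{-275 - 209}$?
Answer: $\frac{38706}{121} \approx 319.88$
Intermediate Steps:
$o = - \frac{1}{484}$ ($o = \frac{1}{-275 - 209} = \frac{1}{-484} = - \frac{1}{484} \approx -0.0020661$)
$I{\left(K \right)} = K - K^{3}$
$330 + I{\left(-17 \right)} o = 330 + \left(-17 - \left(-17\right)^{3}\right) \left(- \frac{1}{484}\right) = 330 + \left(-17 - -4913\right) \left(- \frac{1}{484}\right) = 330 + \left(-17 + 4913\right) \left(- \frac{1}{484}\right) = 330 + 4896 \left(- \frac{1}{484}\right) = 330 - \frac{1224}{121} = \frac{38706}{121}$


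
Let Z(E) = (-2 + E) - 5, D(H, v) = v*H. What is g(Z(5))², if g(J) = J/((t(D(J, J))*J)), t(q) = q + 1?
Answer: 1/25 ≈ 0.040000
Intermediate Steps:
D(H, v) = H*v
t(q) = 1 + q
Z(E) = -7 + E
g(J) = 1/(1 + J²) (g(J) = J/(((1 + J*J)*J)) = J/(((1 + J²)*J)) = J/((J*(1 + J²))) = J*(1/(J*(1 + J²))) = 1/(1 + J²))
g(Z(5))² = (1/(1 + (-7 + 5)²))² = (1/(1 + (-2)²))² = (1/(1 + 4))² = (1/5)² = (⅕)² = 1/25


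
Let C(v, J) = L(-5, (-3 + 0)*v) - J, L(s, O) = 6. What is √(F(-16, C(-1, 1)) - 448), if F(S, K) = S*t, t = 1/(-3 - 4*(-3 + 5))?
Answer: 4*I*√3377/11 ≈ 21.132*I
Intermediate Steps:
t = -1/11 (t = 1/(-3 - 4*2) = 1/(-3 - 8) = 1/(-11) = -1/11 ≈ -0.090909)
C(v, J) = 6 - J
F(S, K) = -S/11 (F(S, K) = S*(-1/11) = -S/11)
√(F(-16, C(-1, 1)) - 448) = √(-1/11*(-16) - 448) = √(16/11 - 448) = √(-4912/11) = 4*I*√3377/11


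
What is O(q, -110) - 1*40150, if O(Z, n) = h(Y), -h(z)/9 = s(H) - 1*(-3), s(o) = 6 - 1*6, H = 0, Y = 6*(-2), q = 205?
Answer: -40177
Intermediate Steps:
Y = -12
s(o) = 0 (s(o) = 6 - 6 = 0)
h(z) = -27 (h(z) = -9*(0 - 1*(-3)) = -9*(0 + 3) = -9*3 = -27)
O(Z, n) = -27
O(q, -110) - 1*40150 = -27 - 1*40150 = -27 - 40150 = -40177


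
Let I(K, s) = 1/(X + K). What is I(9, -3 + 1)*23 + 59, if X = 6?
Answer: 908/15 ≈ 60.533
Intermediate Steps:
I(K, s) = 1/(6 + K)
I(9, -3 + 1)*23 + 59 = 23/(6 + 9) + 59 = 23/15 + 59 = 908/15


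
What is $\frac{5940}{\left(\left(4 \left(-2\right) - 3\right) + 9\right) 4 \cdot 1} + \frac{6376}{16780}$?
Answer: $- \frac{6226387}{8390} \approx -742.12$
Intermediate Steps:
$\frac{5940}{\left(\left(4 \left(-2\right) - 3\right) + 9\right) 4 \cdot 1} + \frac{6376}{16780} = \frac{5940}{\left(\left(-8 - 3\right) + 9\right) 4} + 6376 \cdot \frac{1}{16780} = \frac{5940}{\left(-11 + 9\right) 4} + \frac{1594}{4195} = \frac{5940}{\left(-2\right) 4} + \frac{1594}{4195} = \frac{5940}{-8} + \frac{1594}{4195} = 5940 \left(- \frac{1}{8}\right) + \frac{1594}{4195} = - \frac{1485}{2} + \frac{1594}{4195} = - \frac{6226387}{8390}$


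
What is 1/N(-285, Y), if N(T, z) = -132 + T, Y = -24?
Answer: -1/417 ≈ -0.0023981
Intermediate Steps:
1/N(-285, Y) = 1/(-132 - 285) = 1/(-417) = -1/417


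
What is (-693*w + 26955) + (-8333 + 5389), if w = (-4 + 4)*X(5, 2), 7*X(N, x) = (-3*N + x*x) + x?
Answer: 24011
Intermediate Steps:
X(N, x) = -3*N/7 + x/7 + x²/7 (X(N, x) = ((-3*N + x*x) + x)/7 = ((-3*N + x²) + x)/7 = ((x² - 3*N) + x)/7 = (x + x² - 3*N)/7 = -3*N/7 + x/7 + x²/7)
w = 0 (w = (-4 + 4)*(-3/7*5 + (⅐)*2 + (⅐)*2²) = 0*(-15/7 + 2/7 + (⅐)*4) = 0*(-15/7 + 2/7 + 4/7) = 0*(-9/7) = 0)
(-693*w + 26955) + (-8333 + 5389) = (-693*0 + 26955) + (-8333 + 5389) = (0 + 26955) - 2944 = 26955 - 2944 = 24011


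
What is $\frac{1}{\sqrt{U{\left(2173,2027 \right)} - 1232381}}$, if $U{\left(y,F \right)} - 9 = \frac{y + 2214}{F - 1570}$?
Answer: $- \frac{i \sqrt{890580121}}{33128801} \approx - 0.0009008 i$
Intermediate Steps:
$U{\left(y,F \right)} = 9 + \frac{2214 + y}{-1570 + F}$ ($U{\left(y,F \right)} = 9 + \frac{y + 2214}{F - 1570} = 9 + \frac{2214 + y}{-1570 + F}$)
$\frac{1}{\sqrt{U{\left(2173,2027 \right)} - 1232381}} = \frac{1}{\sqrt{\frac{-11916 + 2173 + 9 \cdot 2027}{-1570 + 2027} - 1232381}} = \frac{1}{\sqrt{\frac{-11916 + 2173 + 18243}{457} + \left(-2211689 + 979308\right)}} = \frac{1}{\sqrt{\frac{1}{457} \cdot 8500 - 1232381}} = \frac{1}{\sqrt{\frac{8500}{457} - 1232381}} = \frac{1}{\sqrt{- \frac{563189617}{457}}} = \frac{1}{\frac{17}{457} i \sqrt{890580121}} = - \frac{i \sqrt{890580121}}{33128801}$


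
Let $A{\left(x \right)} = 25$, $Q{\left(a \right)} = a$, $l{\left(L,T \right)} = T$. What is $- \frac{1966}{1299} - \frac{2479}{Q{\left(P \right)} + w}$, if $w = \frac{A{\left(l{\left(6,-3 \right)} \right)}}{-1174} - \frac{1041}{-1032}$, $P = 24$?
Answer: $- \frac{220057518538}{2184771213} \approx -100.72$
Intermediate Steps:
$w = \frac{199389}{201928}$ ($w = \frac{25}{-1174} - \frac{1041}{-1032} = 25 \left(- \frac{1}{1174}\right) - - \frac{347}{344} = - \frac{25}{1174} + \frac{347}{344} = \frac{199389}{201928} \approx 0.98743$)
$- \frac{1966}{1299} - \frac{2479}{Q{\left(P \right)} + w} = - \frac{1966}{1299} - \frac{2479}{24 + \frac{199389}{201928}} = \left(-1966\right) \frac{1}{1299} - \frac{2479}{\frac{5045661}{201928}} = - \frac{1966}{1299} - \frac{500579512}{5045661} = - \frac{220057518538}{2184771213}$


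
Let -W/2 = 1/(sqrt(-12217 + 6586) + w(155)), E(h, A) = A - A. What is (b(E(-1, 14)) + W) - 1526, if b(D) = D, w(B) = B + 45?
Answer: -69633306/45631 + 2*I*sqrt(5631)/45631 ≈ -1526.0 + 0.003289*I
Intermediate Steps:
w(B) = 45 + B
E(h, A) = 0
W = -2/(200 + I*sqrt(5631)) (W = -2/(sqrt(-12217 + 6586) + (45 + 155)) = -2/(sqrt(-5631) + 200) = -2/(I*sqrt(5631) + 200) = -2/(200 + I*sqrt(5631)) ≈ -0.008766 + 0.003289*I)
(b(E(-1, 14)) + W) - 1526 = (0 + (-400/45631 + 2*I*sqrt(5631)/45631)) - 1526 = (-400/45631 + 2*I*sqrt(5631)/45631) - 1526 = -69633306/45631 + 2*I*sqrt(5631)/45631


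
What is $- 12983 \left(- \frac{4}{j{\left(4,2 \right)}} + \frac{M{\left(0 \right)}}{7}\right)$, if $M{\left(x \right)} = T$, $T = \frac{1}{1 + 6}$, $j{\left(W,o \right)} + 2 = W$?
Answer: $\frac{1259351}{49} \approx 25701.0$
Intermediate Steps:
$j{\left(W,o \right)} = -2 + W$
$T = \frac{1}{7} \approx 0.14286$
$M{\left(x \right)} = \frac{1}{7}$
$- 12983 \left(- \frac{4}{j{\left(4,2 \right)}} + \frac{M{\left(0 \right)}}{7}\right) = - 12983 \left(- \frac{4}{-2 + 4} + \frac{1}{7 \cdot 7}\right) = - 12983 \left(- \frac{4}{2} + \frac{1}{7} \cdot \frac{1}{7}\right) = - 12983 \left(\left(-4\right) \frac{1}{2} + \frac{1}{49}\right) = - 12983 \left(-2 + \frac{1}{49}\right) = \left(-12983\right) \left(- \frac{97}{49}\right) = \frac{1259351}{49}$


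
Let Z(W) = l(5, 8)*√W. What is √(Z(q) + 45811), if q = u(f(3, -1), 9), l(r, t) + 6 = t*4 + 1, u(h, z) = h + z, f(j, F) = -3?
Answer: √(45811 + 27*√6) ≈ 214.19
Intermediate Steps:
l(r, t) = -5 + 4*t (l(r, t) = -6 + (t*4 + 1) = -6 + (4*t + 1) = -6 + (1 + 4*t) = -5 + 4*t)
q = 6 (q = -3 + 9 = 6)
Z(W) = 27*√W (Z(W) = (-5 + 4*8)*√W = (-5 + 32)*√W = 27*√W)
√(Z(q) + 45811) = √(27*√6 + 45811) = √(45811 + 27*√6)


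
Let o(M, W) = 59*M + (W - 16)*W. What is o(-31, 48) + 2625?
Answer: 2332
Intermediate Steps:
o(M, W) = 59*M + W*(-16 + W) (o(M, W) = 59*M + (-16 + W)*W = 59*M + W*(-16 + W))
o(-31, 48) + 2625 = (48² - 16*48 + 59*(-31)) + 2625 = (2304 - 768 - 1829) + 2625 = -293 + 2625 = 2332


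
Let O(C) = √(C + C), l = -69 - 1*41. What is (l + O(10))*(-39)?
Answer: 4290 - 78*√5 ≈ 4115.6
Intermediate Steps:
l = -110 (l = -69 - 41 = -110)
O(C) = √2*√C (O(C) = √(2*C) = √2*√C)
(l + O(10))*(-39) = (-110 + √2*√10)*(-39) = (-110 + 2*√5)*(-39) = 4290 - 78*√5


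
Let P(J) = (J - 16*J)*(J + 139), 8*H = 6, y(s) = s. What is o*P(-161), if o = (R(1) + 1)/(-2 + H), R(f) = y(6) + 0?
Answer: 297528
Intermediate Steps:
H = ¾ (H = (⅛)*6 = ¾ ≈ 0.75000)
R(f) = 6 (R(f) = 6 + 0 = 6)
P(J) = -15*J*(139 + J) (P(J) = (-15*J)*(139 + J) = -15*J*(139 + J))
o = -28/5 (o = (6 + 1)/(-2 + ¾) = 7/(-5/4) = 7*(-⅘) = -28/5 ≈ -5.6000)
o*P(-161) = -(-84)*(-161)*(139 - 161) = -(-84)*(-161)*(-22) = -28/5*(-53130) = 297528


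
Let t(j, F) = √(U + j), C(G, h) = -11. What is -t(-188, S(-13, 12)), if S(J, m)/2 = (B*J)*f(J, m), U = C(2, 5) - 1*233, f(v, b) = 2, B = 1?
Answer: -12*I*√3 ≈ -20.785*I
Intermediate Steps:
U = -244 (U = -11 - 1*233 = -11 - 233 = -244)
S(J, m) = 4*J (S(J, m) = 2*((1*J)*2) = 2*(J*2) = 2*(2*J) = 4*J)
t(j, F) = √(-244 + j)
-t(-188, S(-13, 12)) = -√(-244 - 188) = -√(-432) = -12*I*√3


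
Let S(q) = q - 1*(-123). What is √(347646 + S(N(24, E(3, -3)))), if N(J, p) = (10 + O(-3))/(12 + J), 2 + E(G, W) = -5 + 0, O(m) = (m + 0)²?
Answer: √12519703/6 ≈ 589.72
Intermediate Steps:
O(m) = m²
E(G, W) = -7 (E(G, W) = -2 + (-5 + 0) = -2 - 5 = -7)
N(J, p) = 19/(12 + J) (N(J, p) = (10 + (-3)²)/(12 + J) = (10 + 9)/(12 + J) = 19/(12 + J))
S(q) = 123 + q (S(q) = q + 123 = 123 + q)
√(347646 + S(N(24, E(3, -3)))) = √(347646 + (123 + 19/(12 + 24))) = √(347646 + (123 + 19/36)) = √(347646 + 4447/36) = √(12519703/36) = √12519703/6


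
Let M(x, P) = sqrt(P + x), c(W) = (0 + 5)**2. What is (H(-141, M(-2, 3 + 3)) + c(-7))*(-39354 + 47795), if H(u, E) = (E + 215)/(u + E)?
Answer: 27500778/139 ≈ 1.9785e+5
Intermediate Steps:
c(W) = 25 (c(W) = 5**2 = 25)
H(u, E) = (215 + E)/(E + u)
(H(-141, M(-2, 3 + 3)) + c(-7))*(-39354 + 47795) = ((215 + sqrt((3 + 3) - 2))/(sqrt((3 + 3) - 2) - 141) + 25)*(-39354 + 47795) = ((215 + sqrt(6 - 2))/(sqrt(6 - 2) - 141) + 25)*8441 = ((215 + sqrt(4))/(sqrt(4) - 141) + 25)*8441 = ((215 + 2)/(2 - 141) + 25)*8441 = (217/(-139) + 25)*8441 = (-1/139*217 + 25)*8441 = (-217/139 + 25)*8441 = (3258/139)*8441 = 27500778/139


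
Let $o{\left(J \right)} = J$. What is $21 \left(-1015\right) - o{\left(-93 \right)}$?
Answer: $-21222$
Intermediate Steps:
$21 \left(-1015\right) - o{\left(-93 \right)} = 21 \left(-1015\right) - -93 = -21315 + 93 = -21222$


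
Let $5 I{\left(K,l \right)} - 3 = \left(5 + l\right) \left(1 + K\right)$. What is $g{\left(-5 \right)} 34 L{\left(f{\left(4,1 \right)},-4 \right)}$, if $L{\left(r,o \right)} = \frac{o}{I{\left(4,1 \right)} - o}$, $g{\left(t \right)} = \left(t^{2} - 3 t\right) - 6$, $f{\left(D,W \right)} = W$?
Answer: $- \frac{23120}{53} \approx -436.23$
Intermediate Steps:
$g{\left(t \right)} = -6 + t^{2} - 3 t$
$I{\left(K,l \right)} = \frac{3}{5} + \frac{\left(1 + K\right) \left(5 + l\right)}{5}$ ($I{\left(K,l \right)} = \frac{3}{5} + \frac{\left(5 + l\right) \left(1 + K\right)}{5} = \frac{3}{5} + \frac{\left(1 + K\right) \left(5 + l\right)}{5}$)
$L{\left(r,o \right)} = \frac{o}{\frac{33}{5} - o}$ ($L{\left(r,o \right)} = \frac{o}{\left(\frac{8}{5} + 4 + \frac{1}{5} \cdot 1 + \frac{1}{5} \cdot 4 \cdot 1\right) - o} = \frac{o}{\left(\frac{8}{5} + 4 + \frac{1}{5} + \frac{4}{5}\right) - o} = \frac{o}{\frac{33}{5} - o}$)
$g{\left(-5 \right)} 34 L{\left(f{\left(4,1 \right)},-4 \right)} = \left(-6 + \left(-5\right)^{2} - -15\right) 34 \left(\left(-5\right) \left(-4\right) \frac{1}{-33 + 5 \left(-4\right)}\right) = \left(-6 + 25 + 15\right) 34 \left(\left(-5\right) \left(-4\right) \frac{1}{-33 - 20}\right) = 34 \cdot 34 \left(\left(-5\right) \left(-4\right) \frac{1}{-53}\right) = 1156 \left(\left(-5\right) \left(-4\right) \left(- \frac{1}{53}\right)\right) = 1156 \left(- \frac{20}{53}\right) = - \frac{23120}{53}$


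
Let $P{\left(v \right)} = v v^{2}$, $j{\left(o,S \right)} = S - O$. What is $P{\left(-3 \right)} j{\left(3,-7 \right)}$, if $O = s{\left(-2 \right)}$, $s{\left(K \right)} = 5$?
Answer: $324$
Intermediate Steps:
$O = 5$
$j{\left(o,S \right)} = -5 + S$ ($j{\left(o,S \right)} = S - 5 = -5 + S$)
$P{\left(v \right)} = v^{3}$
$P{\left(-3 \right)} j{\left(3,-7 \right)} = \left(-3\right)^{3} \left(-5 - 7\right) = \left(-27\right) \left(-12\right) = 324$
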